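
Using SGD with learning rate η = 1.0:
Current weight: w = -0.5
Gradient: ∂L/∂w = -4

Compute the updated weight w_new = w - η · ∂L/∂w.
w_new = 3.5

w_new = w - η·∂L/∂w = -0.5 - 1.0×(-4) = -0.5 - (-4) = 3.5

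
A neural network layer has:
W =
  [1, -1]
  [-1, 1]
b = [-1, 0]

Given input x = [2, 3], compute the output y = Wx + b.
y = [-2, 1]

Wx = [1×2 + -1×3, -1×2 + 1×3]
   = [-1, 1]
y = Wx + b = [-1 + -1, 1 + 0] = [-2, 1]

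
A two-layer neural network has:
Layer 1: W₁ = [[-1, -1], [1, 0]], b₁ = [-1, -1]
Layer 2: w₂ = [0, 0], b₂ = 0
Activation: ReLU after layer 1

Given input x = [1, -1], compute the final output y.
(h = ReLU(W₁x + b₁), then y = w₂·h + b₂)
y = 0

Layer 1 pre-activation: z₁ = [-1, 0]
After ReLU: h = [0, 0]
Layer 2 output: y = 0×0 + 0×0 + 0 = 0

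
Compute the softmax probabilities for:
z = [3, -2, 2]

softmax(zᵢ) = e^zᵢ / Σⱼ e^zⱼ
p = [0.7275, 0.0049, 0.2676]

exp(z) = [20.09, 0.1353, 7.389]
Sum = 27.61
p = [0.7275, 0.0049, 0.2676]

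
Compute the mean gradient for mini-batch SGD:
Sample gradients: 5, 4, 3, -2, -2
Average gradient = 1.6

Average = (1/5)(5 + 4 + 3 + -2 + -2) = 8/5 = 1.6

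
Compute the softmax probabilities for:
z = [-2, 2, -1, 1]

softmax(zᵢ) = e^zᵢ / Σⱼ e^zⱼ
p = [0.0128, 0.6964, 0.0347, 0.2562]

exp(z) = [0.1353, 7.389, 0.3679, 2.718]
Sum = 10.61
p = [0.0128, 0.6964, 0.0347, 0.2562]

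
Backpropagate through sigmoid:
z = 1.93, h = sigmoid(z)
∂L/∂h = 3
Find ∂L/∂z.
∂L/∂z = 0.3321

σ(1.93) = 0.8732
σ'(1.93) = σ(1.93)(1 - σ(1.93)) = 0.8732 × 0.1268 = 0.1107
∂L/∂z = ∂L/∂h · σ'(z) = 3 × 0.1107 = 0.3321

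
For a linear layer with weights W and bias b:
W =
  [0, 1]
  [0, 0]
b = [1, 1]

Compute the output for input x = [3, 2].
y = [3, 1]

Wx = [0×3 + 1×2, 0×3 + 0×2]
   = [2, 0]
y = Wx + b = [2 + 1, 0 + 1] = [3, 1]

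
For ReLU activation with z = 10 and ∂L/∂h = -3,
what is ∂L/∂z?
∂L/∂z = -3

h = ReLU(10) = 10
Since z > 0: ∂h/∂z = 1
∂L/∂z = ∂L/∂h · ∂h/∂z = -3 × 1 = -3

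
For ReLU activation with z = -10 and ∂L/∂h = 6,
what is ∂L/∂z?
∂L/∂z = 0

h = ReLU(-10) = 0
Since z < 0: ∂h/∂z = 0
∂L/∂z = ∂L/∂h · ∂h/∂z = 6 × 0 = 0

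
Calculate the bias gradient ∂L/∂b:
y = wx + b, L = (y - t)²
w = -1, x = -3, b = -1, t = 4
∂L/∂b = -4

y = wx + b = (-1)(-3) + -1 = 2
∂L/∂y = 2(y - t) = 2(2 - 4) = -4
∂y/∂b = 1
∂L/∂b = ∂L/∂y · ∂y/∂b = -4 × 1 = -4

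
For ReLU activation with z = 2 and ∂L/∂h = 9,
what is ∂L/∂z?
∂L/∂z = 9

h = ReLU(2) = 2
Since z > 0: ∂h/∂z = 1
∂L/∂z = ∂L/∂h · ∂h/∂z = 9 × 1 = 9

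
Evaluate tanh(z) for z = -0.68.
-0.5915

tanh(-0.68) = (e^(-0.68) - e^(0.68))/(e^(-0.68) + e^(0.68)) = -0.5915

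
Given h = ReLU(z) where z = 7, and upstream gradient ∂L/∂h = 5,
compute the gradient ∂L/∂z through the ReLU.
∂L/∂z = 5

h = ReLU(7) = 7
Since z > 0: ∂h/∂z = 1
∂L/∂z = ∂L/∂h · ∂h/∂z = 5 × 1 = 5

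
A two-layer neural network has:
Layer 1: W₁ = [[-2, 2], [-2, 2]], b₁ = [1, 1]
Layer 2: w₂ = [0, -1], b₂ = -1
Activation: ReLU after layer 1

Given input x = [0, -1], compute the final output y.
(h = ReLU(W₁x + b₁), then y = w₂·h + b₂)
y = -1

Layer 1 pre-activation: z₁ = [-1, -1]
After ReLU: h = [0, 0]
Layer 2 output: y = 0×0 + -1×0 + -1 = -1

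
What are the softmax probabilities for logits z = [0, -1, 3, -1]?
p = [0.0458, 0.0169, 0.9205, 0.0169]

exp(z) = [1, 0.3679, 20.09, 0.3679]
Sum = 21.82
p = [0.0458, 0.0169, 0.9205, 0.0169]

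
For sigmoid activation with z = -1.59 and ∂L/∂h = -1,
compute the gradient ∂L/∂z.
∂L/∂z = -0.1407

σ(-1.59) = 0.1694
σ'(-1.59) = σ(-1.59)(1 - σ(-1.59)) = 0.1694 × 0.8306 = 0.1407
∂L/∂z = ∂L/∂h · σ'(z) = -1 × 0.1407 = -0.1407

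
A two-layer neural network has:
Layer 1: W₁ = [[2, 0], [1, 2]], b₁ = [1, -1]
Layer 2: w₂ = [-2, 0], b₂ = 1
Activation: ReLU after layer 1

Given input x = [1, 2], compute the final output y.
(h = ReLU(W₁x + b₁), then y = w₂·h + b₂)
y = -5

Layer 1 pre-activation: z₁ = [3, 4]
After ReLU: h = [3, 4]
Layer 2 output: y = -2×3 + 0×4 + 1 = -5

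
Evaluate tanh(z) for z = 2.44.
0.9849

tanh(2.44) = (e^(2.44) - e^(-2.44))/(e^(2.44) + e^(-2.44)) = 0.9849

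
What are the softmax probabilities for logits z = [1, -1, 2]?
p = [0.2595, 0.0351, 0.7054]

exp(z) = [2.718, 0.3679, 7.389]
Sum = 10.48
p = [0.2595, 0.0351, 0.7054]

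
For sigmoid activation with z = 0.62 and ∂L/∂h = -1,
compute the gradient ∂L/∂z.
∂L/∂z = -0.2274

σ(0.62) = 0.6502
σ'(0.62) = σ(0.62)(1 - σ(0.62)) = 0.6502 × 0.3498 = 0.2274
∂L/∂z = ∂L/∂h · σ'(z) = -1 × 0.2274 = -0.2274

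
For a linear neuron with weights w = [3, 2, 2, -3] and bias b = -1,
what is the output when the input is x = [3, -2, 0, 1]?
y = 1

y = (3)(3) + (2)(-2) + (2)(0) + (-3)(1) + -1 = 1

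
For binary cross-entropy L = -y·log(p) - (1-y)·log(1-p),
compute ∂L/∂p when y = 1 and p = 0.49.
∂L/∂p = -2.041

∂L/∂p = -y/p + (1-y)/(1-p) = -1/0.49 + 0 = -2.041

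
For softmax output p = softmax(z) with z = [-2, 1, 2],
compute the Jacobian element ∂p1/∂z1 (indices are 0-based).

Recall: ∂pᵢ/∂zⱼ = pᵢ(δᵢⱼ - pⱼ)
∂p1/∂z1 = 0.195

p = softmax(z) = [0.01321, 0.2654, 0.7214]
p1 = 0.2654

∂p1/∂z1 = p1(1 - p1) = 0.2654 × (1 - 0.2654) = 0.195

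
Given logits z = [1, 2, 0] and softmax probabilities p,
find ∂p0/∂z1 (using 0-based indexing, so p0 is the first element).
∂p0/∂z1 = -0.1628

p = softmax(z) = [0.2447, 0.6652, 0.09003]
p0 = 0.2447, p1 = 0.6652

∂p0/∂z1 = -p0 × p1 = -0.2447 × 0.6652 = -0.1628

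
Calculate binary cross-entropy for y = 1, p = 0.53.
L = 0.6349

L = -1·log(0.53) - 0·log(0.47) = -log(0.53) = 0.6349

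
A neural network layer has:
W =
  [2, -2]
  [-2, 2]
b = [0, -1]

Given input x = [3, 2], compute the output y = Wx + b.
y = [2, -3]

Wx = [2×3 + -2×2, -2×3 + 2×2]
   = [2, -2]
y = Wx + b = [2 + 0, -2 + -1] = [2, -3]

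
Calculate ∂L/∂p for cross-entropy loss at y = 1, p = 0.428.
∂L/∂p = -2.336

∂L/∂p = -y/p + (1-y)/(1-p) = -1/0.428 + 0 = -2.336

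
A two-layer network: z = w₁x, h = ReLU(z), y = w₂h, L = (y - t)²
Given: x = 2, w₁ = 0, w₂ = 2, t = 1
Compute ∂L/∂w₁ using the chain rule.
∂L/∂w₁ = 0

Forward pass:
z = w₁x = 0×2 = 0
h = ReLU(0) = 0
y = w₂h = 2×0 = 0

Backward pass:
∂L/∂y = 2(y - t) = 2(0 - 1) = -2
∂y/∂h = w₂ = 2
∂h/∂z = 0 (ReLU derivative)
∂z/∂w₁ = x = 2

∂L/∂w₁ = -2 × 2 × 0 × 2 = 0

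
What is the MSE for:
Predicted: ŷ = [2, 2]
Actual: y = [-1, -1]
MSE = 9

MSE = (1/2)((2--1)² + (2--1)²) = (1/2)(9 + 9) = 9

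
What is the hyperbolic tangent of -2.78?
-0.9923

tanh(-2.78) = (e^(-2.78) - e^(2.78))/(e^(-2.78) + e^(2.78)) = -0.9923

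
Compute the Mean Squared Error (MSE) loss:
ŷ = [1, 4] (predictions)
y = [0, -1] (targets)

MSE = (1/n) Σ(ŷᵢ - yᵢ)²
MSE = 13

MSE = (1/2)((1-0)² + (4--1)²) = (1/2)(1 + 25) = 13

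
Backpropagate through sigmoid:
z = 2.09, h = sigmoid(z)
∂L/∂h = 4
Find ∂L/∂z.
∂L/∂z = 0.3918

σ(2.09) = 0.8899
σ'(2.09) = σ(2.09)(1 - σ(2.09)) = 0.8899 × 0.1101 = 0.09796
∂L/∂z = ∂L/∂h · σ'(z) = 4 × 0.09796 = 0.3918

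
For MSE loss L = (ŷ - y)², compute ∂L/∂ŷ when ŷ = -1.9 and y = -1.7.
∂L/∂ŷ = -0.4

∂L/∂ŷ = 2(ŷ - y) = 2(-1.9 - -1.7) = 2(-0.2) = -0.4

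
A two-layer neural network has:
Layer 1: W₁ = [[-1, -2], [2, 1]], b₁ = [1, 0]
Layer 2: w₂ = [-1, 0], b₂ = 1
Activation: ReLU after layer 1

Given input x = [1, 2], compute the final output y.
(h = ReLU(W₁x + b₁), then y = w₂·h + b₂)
y = 1

Layer 1 pre-activation: z₁ = [-4, 4]
After ReLU: h = [0, 4]
Layer 2 output: y = -1×0 + 0×4 + 1 = 1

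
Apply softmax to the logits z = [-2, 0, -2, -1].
p = [0.0826, 0.6103, 0.0826, 0.2245]

exp(z) = [0.1353, 1, 0.1353, 0.3679]
Sum = 1.639
p = [0.0826, 0.6103, 0.0826, 0.2245]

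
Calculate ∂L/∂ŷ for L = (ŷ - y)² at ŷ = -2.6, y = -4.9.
∂L/∂ŷ = 4.6

∂L/∂ŷ = 2(ŷ - y) = 2(-2.6 - -4.9) = 2(2.3) = 4.6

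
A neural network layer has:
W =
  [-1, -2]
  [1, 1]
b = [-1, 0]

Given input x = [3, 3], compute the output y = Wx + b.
y = [-10, 6]

Wx = [-1×3 + -2×3, 1×3 + 1×3]
   = [-9, 6]
y = Wx + b = [-9 + -1, 6 + 0] = [-10, 6]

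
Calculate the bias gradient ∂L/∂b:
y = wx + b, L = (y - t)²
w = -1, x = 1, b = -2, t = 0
∂L/∂b = -6

y = wx + b = (-1)(1) + -2 = -3
∂L/∂y = 2(y - t) = 2(-3 - 0) = -6
∂y/∂b = 1
∂L/∂b = ∂L/∂y · ∂y/∂b = -6 × 1 = -6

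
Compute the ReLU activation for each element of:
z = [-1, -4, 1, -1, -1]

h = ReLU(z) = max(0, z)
h = [0, 0, 1, 0, 0]

ReLU applied element-wise: max(0,-1)=0, max(0,-4)=0, max(0,1)=1, max(0,-1)=0, max(0,-1)=0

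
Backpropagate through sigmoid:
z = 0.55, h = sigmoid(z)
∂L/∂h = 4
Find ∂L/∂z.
∂L/∂z = 0.928

σ(0.55) = 0.6341
σ'(0.55) = σ(0.55)(1 - σ(0.55)) = 0.6341 × 0.3659 = 0.232
∂L/∂z = ∂L/∂h · σ'(z) = 4 × 0.232 = 0.928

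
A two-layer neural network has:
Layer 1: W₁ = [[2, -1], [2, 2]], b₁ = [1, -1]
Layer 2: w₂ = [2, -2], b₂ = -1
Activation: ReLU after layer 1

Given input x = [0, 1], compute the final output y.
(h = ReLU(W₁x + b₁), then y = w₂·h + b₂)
y = -3

Layer 1 pre-activation: z₁ = [0, 1]
After ReLU: h = [0, 1]
Layer 2 output: y = 2×0 + -2×1 + -1 = -3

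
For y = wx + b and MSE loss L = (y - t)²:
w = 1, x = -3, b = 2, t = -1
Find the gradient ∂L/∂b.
∂L/∂b = 0

y = wx + b = (1)(-3) + 2 = -1
∂L/∂y = 2(y - t) = 2(-1 - -1) = 0
∂y/∂b = 1
∂L/∂b = ∂L/∂y · ∂y/∂b = 0 × 1 = 0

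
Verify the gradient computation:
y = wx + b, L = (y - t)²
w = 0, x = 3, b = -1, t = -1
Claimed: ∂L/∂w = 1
Incorrect

y = (0)(3) + -1 = -1
∂L/∂y = 2(y - t) = 2(-1 - -1) = 0
∂y/∂w = x = 3
∂L/∂w = 0 × 3 = 0

Claimed value: 1
Incorrect: The correct gradient is 0.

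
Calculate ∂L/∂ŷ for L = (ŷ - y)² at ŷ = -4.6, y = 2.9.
∂L/∂ŷ = -15.0

∂L/∂ŷ = 2(ŷ - y) = 2(-4.6 - 2.9) = 2(-7.5) = -15.0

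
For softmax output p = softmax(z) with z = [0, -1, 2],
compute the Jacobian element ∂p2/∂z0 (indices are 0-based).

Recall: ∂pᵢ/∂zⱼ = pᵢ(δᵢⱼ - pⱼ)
∂p2/∂z0 = -0.09636

p = softmax(z) = [0.1142, 0.04201, 0.8438]
p2 = 0.8438, p0 = 0.1142

∂p2/∂z0 = -p2 × p0 = -0.8438 × 0.1142 = -0.09636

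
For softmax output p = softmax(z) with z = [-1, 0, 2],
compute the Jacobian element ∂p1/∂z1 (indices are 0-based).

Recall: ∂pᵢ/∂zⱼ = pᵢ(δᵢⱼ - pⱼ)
∂p1/∂z1 = 0.1012

p = softmax(z) = [0.04201, 0.1142, 0.8438]
p1 = 0.1142

∂p1/∂z1 = p1(1 - p1) = 0.1142 × (1 - 0.1142) = 0.1012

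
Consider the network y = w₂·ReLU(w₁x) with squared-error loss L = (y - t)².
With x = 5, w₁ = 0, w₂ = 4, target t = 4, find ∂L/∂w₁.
∂L/∂w₁ = 0

Forward pass:
z = w₁x = 0×5 = 0
h = ReLU(0) = 0
y = w₂h = 4×0 = 0

Backward pass:
∂L/∂y = 2(y - t) = 2(0 - 4) = -8
∂y/∂h = w₂ = 4
∂h/∂z = 0 (ReLU derivative)
∂z/∂w₁ = x = 5

∂L/∂w₁ = -8 × 4 × 0 × 5 = 0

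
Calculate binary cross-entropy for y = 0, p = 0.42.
L = 0.5447

L = -0·log(0.42) - 1·log(0.58) = -log(0.58) = 0.5447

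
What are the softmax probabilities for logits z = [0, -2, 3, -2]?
p = [0.0468, 0.0063, 0.9405, 0.0063]

exp(z) = [1, 0.1353, 20.09, 0.1353]
Sum = 21.36
p = [0.0468, 0.0063, 0.9405, 0.0063]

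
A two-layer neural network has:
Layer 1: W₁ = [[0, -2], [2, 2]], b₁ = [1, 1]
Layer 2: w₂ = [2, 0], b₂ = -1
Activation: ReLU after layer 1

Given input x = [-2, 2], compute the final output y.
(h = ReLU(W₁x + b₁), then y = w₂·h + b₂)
y = -1

Layer 1 pre-activation: z₁ = [-3, 1]
After ReLU: h = [0, 1]
Layer 2 output: y = 2×0 + 0×1 + -1 = -1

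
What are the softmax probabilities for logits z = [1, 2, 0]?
p = [0.2447, 0.6652, 0.09]

exp(z) = [2.718, 7.389, 1]
Sum = 11.11
p = [0.2447, 0.6652, 0.09]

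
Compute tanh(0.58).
0.5227

tanh(0.58) = (e^(0.58) - e^(-0.58))/(e^(0.58) + e^(-0.58)) = 0.5227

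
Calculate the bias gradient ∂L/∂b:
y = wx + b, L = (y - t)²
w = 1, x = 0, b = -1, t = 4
∂L/∂b = -10

y = wx + b = (1)(0) + -1 = -1
∂L/∂y = 2(y - t) = 2(-1 - 4) = -10
∂y/∂b = 1
∂L/∂b = ∂L/∂y · ∂y/∂b = -10 × 1 = -10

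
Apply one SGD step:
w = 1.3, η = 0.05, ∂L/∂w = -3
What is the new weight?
w_new = 1.45

w_new = w - η·∂L/∂w = 1.3 - 0.05×(-3) = 1.3 - (-0.15) = 1.45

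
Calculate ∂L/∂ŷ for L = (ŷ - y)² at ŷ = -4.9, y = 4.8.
∂L/∂ŷ = -19.4

∂L/∂ŷ = 2(ŷ - y) = 2(-4.9 - 4.8) = 2(-9.7) = -19.4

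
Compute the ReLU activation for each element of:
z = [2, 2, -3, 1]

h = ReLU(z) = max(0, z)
h = [2, 2, 0, 1]

ReLU applied element-wise: max(0,2)=2, max(0,2)=2, max(0,-3)=0, max(0,1)=1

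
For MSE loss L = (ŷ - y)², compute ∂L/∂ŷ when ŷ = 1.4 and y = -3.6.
∂L/∂ŷ = 10.0

∂L/∂ŷ = 2(ŷ - y) = 2(1.4 - -3.6) = 2(5.0) = 10.0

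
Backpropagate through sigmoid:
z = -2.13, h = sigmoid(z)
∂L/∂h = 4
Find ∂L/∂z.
∂L/∂z = 0.3797

σ(-2.13) = 0.1062
σ'(-2.13) = σ(-2.13)(1 - σ(-2.13)) = 0.1062 × 0.8938 = 0.09493
∂L/∂z = ∂L/∂h · σ'(z) = 4 × 0.09493 = 0.3797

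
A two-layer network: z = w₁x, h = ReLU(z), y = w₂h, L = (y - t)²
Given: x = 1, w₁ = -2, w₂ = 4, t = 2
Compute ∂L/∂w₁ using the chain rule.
∂L/∂w₁ = 0

Forward pass:
z = w₁x = -2×1 = -2
h = ReLU(-2) = 0
y = w₂h = 4×0 = 0

Backward pass:
∂L/∂y = 2(y - t) = 2(0 - 2) = -4
∂y/∂h = w₂ = 4
∂h/∂z = 0 (ReLU derivative)
∂z/∂w₁ = x = 1

∂L/∂w₁ = -4 × 4 × 0 × 1 = 0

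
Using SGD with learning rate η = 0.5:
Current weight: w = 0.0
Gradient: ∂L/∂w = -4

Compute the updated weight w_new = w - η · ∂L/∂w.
w_new = 2

w_new = w - η·∂L/∂w = 0.0 - 0.5×(-4) = 0.0 - (-2) = 2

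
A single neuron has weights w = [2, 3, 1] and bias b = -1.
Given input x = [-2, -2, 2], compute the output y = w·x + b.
y = -9

y = (2)(-2) + (3)(-2) + (1)(2) + -1 = -9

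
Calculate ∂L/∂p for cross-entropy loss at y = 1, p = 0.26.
∂L/∂p = -3.846

∂L/∂p = -y/p + (1-y)/(1-p) = -1/0.26 + 0 = -3.846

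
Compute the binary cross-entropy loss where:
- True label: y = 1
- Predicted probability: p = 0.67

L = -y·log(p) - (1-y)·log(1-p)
L = 0.4005

L = -1·log(0.67) - 0·log(0.33) = -log(0.67) = 0.4005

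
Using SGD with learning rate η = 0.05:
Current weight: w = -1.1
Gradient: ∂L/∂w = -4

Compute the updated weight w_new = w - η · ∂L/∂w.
w_new = -0.9

w_new = w - η·∂L/∂w = -1.1 - 0.05×(-4) = -1.1 - (-0.2) = -0.9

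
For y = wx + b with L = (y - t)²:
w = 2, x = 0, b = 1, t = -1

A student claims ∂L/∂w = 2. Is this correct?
Incorrect

y = (2)(0) + 1 = 1
∂L/∂y = 2(y - t) = 2(1 - -1) = 4
∂y/∂w = x = 0
∂L/∂w = 4 × 0 = 0

Claimed value: 2
Incorrect: The correct gradient is 0.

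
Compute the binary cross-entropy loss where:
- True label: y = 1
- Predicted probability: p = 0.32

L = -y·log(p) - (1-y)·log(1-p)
L = 1.139

L = -1·log(0.32) - 0·log(0.68) = -log(0.32) = 1.139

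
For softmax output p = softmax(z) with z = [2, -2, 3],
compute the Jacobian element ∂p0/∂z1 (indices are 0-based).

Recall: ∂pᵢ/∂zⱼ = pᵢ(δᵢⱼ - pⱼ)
∂p0/∂z1 = -0.001312

p = softmax(z) = [0.2676, 0.004902, 0.7275]
p0 = 0.2676, p1 = 0.004902

∂p0/∂z1 = -p0 × p1 = -0.2676 × 0.004902 = -0.001312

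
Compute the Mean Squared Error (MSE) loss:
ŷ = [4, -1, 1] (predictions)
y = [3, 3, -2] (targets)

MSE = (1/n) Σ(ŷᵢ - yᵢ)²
MSE = 8.667

MSE = (1/3)((4-3)² + (-1-3)² + (1--2)²) = (1/3)(1 + 16 + 9) = 8.667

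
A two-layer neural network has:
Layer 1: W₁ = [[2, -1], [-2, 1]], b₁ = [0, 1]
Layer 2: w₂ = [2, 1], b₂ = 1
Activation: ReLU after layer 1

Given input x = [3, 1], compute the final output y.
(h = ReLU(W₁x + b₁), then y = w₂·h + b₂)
y = 11

Layer 1 pre-activation: z₁ = [5, -4]
After ReLU: h = [5, 0]
Layer 2 output: y = 2×5 + 1×0 + 1 = 11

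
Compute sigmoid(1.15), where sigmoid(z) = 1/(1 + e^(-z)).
0.7595

sigmoid(1.15) = 1/(1 + e^(-1.15)) = 1/(1 + 0.3166) = 0.7595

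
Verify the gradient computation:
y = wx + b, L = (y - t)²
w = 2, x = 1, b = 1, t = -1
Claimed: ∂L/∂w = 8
Correct

y = (2)(1) + 1 = 3
∂L/∂y = 2(y - t) = 2(3 - -1) = 8
∂y/∂w = x = 1
∂L/∂w = 8 × 1 = 8

Claimed value: 8
Correct: The correct gradient is 8.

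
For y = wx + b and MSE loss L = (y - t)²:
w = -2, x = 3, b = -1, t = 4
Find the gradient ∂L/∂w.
∂L/∂w = -66

y = wx + b = (-2)(3) + -1 = -7
∂L/∂y = 2(y - t) = 2(-7 - 4) = -22
∂y/∂w = x = 3
∂L/∂w = ∂L/∂y · ∂y/∂w = -22 × 3 = -66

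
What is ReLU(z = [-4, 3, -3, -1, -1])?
h = [0, 3, 0, 0, 0]

ReLU applied element-wise: max(0,-4)=0, max(0,3)=3, max(0,-3)=0, max(0,-1)=0, max(0,-1)=0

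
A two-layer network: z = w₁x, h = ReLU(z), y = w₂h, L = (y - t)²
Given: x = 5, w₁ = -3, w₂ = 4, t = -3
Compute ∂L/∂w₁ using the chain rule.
∂L/∂w₁ = 0

Forward pass:
z = w₁x = -3×5 = -15
h = ReLU(-15) = 0
y = w₂h = 4×0 = 0

Backward pass:
∂L/∂y = 2(y - t) = 2(0 - -3) = 6
∂y/∂h = w₂ = 4
∂h/∂z = 0 (ReLU derivative)
∂z/∂w₁ = x = 5

∂L/∂w₁ = 6 × 4 × 0 × 5 = 0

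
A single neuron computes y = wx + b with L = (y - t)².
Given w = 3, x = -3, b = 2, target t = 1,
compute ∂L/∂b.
∂L/∂b = -16

y = wx + b = (3)(-3) + 2 = -7
∂L/∂y = 2(y - t) = 2(-7 - 1) = -16
∂y/∂b = 1
∂L/∂b = ∂L/∂y · ∂y/∂b = -16 × 1 = -16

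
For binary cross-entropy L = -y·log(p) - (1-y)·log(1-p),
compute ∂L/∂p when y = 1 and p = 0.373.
∂L/∂p = -2.681

∂L/∂p = -y/p + (1-y)/(1-p) = -1/0.373 + 0 = -2.681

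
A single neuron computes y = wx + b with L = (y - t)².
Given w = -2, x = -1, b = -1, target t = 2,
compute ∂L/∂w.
∂L/∂w = 2

y = wx + b = (-2)(-1) + -1 = 1
∂L/∂y = 2(y - t) = 2(1 - 2) = -2
∂y/∂w = x = -1
∂L/∂w = ∂L/∂y · ∂y/∂w = -2 × -1 = 2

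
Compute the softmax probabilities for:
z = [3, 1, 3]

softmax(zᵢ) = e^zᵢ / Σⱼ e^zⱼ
p = [0.4683, 0.0634, 0.4683]

exp(z) = [20.09, 2.718, 20.09]
Sum = 42.89
p = [0.4683, 0.0634, 0.4683]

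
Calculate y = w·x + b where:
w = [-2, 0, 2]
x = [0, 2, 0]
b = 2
y = 2

y = (-2)(0) + (0)(2) + (2)(0) + 2 = 2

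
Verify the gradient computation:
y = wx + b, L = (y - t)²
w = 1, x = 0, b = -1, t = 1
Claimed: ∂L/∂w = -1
Incorrect

y = (1)(0) + -1 = -1
∂L/∂y = 2(y - t) = 2(-1 - 1) = -4
∂y/∂w = x = 0
∂L/∂w = -4 × 0 = 0

Claimed value: -1
Incorrect: The correct gradient is 0.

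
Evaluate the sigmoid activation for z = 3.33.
0.9654

sigmoid(3.33) = 1/(1 + e^(-3.33)) = 1/(1 + 0.03579) = 0.9654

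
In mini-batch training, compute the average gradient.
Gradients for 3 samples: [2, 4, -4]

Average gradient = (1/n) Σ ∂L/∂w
Average gradient = 0.6667

Average = (1/3)(2 + 4 + -4) = 2/3 = 0.6667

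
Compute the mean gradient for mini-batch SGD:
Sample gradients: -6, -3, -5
Average gradient = -4.667

Average = (1/3)(-6 + -3 + -5) = -14/3 = -4.667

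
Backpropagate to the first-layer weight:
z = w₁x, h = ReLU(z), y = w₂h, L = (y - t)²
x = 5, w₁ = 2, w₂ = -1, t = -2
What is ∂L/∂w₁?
∂L/∂w₁ = 80

Forward pass:
z = w₁x = 2×5 = 10
h = ReLU(10) = 10
y = w₂h = -1×10 = -10

Backward pass:
∂L/∂y = 2(y - t) = 2(-10 - -2) = -16
∂y/∂h = w₂ = -1
∂h/∂z = 1 (ReLU derivative)
∂z/∂w₁ = x = 5

∂L/∂w₁ = -16 × -1 × 1 × 5 = 80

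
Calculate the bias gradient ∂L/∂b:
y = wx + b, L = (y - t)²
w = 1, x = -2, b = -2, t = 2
∂L/∂b = -12

y = wx + b = (1)(-2) + -2 = -4
∂L/∂y = 2(y - t) = 2(-4 - 2) = -12
∂y/∂b = 1
∂L/∂b = ∂L/∂y · ∂y/∂b = -12 × 1 = -12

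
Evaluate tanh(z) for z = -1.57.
-0.917

tanh(-1.57) = (e^(-1.57) - e^(1.57))/(e^(-1.57) + e^(1.57)) = -0.917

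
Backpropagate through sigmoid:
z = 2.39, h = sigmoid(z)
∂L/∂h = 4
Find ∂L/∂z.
∂L/∂z = 0.3076

σ(2.39) = 0.9161
σ'(2.39) = σ(2.39)(1 - σ(2.39)) = 0.9161 × 0.08394 = 0.07689
∂L/∂z = ∂L/∂h · σ'(z) = 4 × 0.07689 = 0.3076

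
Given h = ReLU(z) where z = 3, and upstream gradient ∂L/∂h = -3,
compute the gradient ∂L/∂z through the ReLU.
∂L/∂z = -3

h = ReLU(3) = 3
Since z > 0: ∂h/∂z = 1
∂L/∂z = ∂L/∂h · ∂h/∂z = -3 × 1 = -3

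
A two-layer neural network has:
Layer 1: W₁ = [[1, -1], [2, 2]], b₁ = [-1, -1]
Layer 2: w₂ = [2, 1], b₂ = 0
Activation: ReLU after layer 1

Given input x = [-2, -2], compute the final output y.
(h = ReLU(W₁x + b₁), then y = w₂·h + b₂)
y = 0

Layer 1 pre-activation: z₁ = [-1, -9]
After ReLU: h = [0, 0]
Layer 2 output: y = 2×0 + 1×0 + 0 = 0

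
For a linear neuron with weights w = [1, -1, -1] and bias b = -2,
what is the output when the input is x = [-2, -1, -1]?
y = -2

y = (1)(-2) + (-1)(-1) + (-1)(-1) + -2 = -2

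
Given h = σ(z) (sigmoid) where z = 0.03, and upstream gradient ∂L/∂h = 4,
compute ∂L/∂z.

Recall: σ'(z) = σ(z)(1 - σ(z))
∂L/∂z = 0.9998

σ(0.03) = 0.5075
σ'(0.03) = σ(0.03)(1 - σ(0.03)) = 0.5075 × 0.4925 = 0.2499
∂L/∂z = ∂L/∂h · σ'(z) = 4 × 0.2499 = 0.9998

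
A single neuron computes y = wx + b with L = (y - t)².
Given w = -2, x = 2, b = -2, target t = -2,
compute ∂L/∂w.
∂L/∂w = -16

y = wx + b = (-2)(2) + -2 = -6
∂L/∂y = 2(y - t) = 2(-6 - -2) = -8
∂y/∂w = x = 2
∂L/∂w = ∂L/∂y · ∂y/∂w = -8 × 2 = -16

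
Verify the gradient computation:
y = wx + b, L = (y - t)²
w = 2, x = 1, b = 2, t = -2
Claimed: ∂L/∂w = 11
Incorrect

y = (2)(1) + 2 = 4
∂L/∂y = 2(y - t) = 2(4 - -2) = 12
∂y/∂w = x = 1
∂L/∂w = 12 × 1 = 12

Claimed value: 11
Incorrect: The correct gradient is 12.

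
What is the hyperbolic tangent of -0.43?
-0.4053

tanh(-0.43) = (e^(-0.43) - e^(0.43))/(e^(-0.43) + e^(0.43)) = -0.4053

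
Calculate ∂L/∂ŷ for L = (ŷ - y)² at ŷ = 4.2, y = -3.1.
∂L/∂ŷ = 14.6

∂L/∂ŷ = 2(ŷ - y) = 2(4.2 - -3.1) = 2(7.3) = 14.6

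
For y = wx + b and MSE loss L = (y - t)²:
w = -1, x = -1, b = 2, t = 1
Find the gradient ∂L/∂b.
∂L/∂b = 4

y = wx + b = (-1)(-1) + 2 = 3
∂L/∂y = 2(y - t) = 2(3 - 1) = 4
∂y/∂b = 1
∂L/∂b = ∂L/∂y · ∂y/∂b = 4 × 1 = 4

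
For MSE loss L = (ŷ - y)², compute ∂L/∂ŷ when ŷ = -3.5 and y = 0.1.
∂L/∂ŷ = -7.2

∂L/∂ŷ = 2(ŷ - y) = 2(-3.5 - 0.1) = 2(-3.6) = -7.2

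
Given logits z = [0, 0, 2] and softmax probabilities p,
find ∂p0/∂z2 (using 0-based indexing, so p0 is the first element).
∂p0/∂z2 = -0.08382

p = softmax(z) = [0.1065, 0.1065, 0.787]
p0 = 0.1065, p2 = 0.787

∂p0/∂z2 = -p0 × p2 = -0.1065 × 0.787 = -0.08382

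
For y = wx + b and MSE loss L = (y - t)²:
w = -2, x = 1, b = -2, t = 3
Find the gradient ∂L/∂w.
∂L/∂w = -14

y = wx + b = (-2)(1) + -2 = -4
∂L/∂y = 2(y - t) = 2(-4 - 3) = -14
∂y/∂w = x = 1
∂L/∂w = ∂L/∂y · ∂y/∂w = -14 × 1 = -14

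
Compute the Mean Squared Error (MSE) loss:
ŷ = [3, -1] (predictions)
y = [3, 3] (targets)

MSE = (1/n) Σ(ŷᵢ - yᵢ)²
MSE = 8

MSE = (1/2)((3-3)² + (-1-3)²) = (1/2)(0 + 16) = 8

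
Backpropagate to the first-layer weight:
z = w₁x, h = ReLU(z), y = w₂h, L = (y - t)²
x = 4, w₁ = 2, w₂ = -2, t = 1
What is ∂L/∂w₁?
∂L/∂w₁ = 272

Forward pass:
z = w₁x = 2×4 = 8
h = ReLU(8) = 8
y = w₂h = -2×8 = -16

Backward pass:
∂L/∂y = 2(y - t) = 2(-16 - 1) = -34
∂y/∂h = w₂ = -2
∂h/∂z = 1 (ReLU derivative)
∂z/∂w₁ = x = 4

∂L/∂w₁ = -34 × -2 × 1 × 4 = 272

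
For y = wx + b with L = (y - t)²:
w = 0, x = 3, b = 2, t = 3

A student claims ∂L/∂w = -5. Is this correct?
Incorrect

y = (0)(3) + 2 = 2
∂L/∂y = 2(y - t) = 2(2 - 3) = -2
∂y/∂w = x = 3
∂L/∂w = -2 × 3 = -6

Claimed value: -5
Incorrect: The correct gradient is -6.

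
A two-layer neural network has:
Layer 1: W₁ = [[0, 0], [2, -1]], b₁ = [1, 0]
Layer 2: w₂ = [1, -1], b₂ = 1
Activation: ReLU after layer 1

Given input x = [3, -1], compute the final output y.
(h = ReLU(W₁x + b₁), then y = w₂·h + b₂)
y = -5

Layer 1 pre-activation: z₁ = [1, 7]
After ReLU: h = [1, 7]
Layer 2 output: y = 1×1 + -1×7 + 1 = -5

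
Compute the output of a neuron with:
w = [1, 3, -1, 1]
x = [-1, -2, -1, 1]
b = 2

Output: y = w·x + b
y = -3

y = (1)(-1) + (3)(-2) + (-1)(-1) + (1)(1) + 2 = -3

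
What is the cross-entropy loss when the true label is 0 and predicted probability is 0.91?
L = 2.408

L = -0·log(0.91) - 1·log(0.09) = -log(0.09) = 2.408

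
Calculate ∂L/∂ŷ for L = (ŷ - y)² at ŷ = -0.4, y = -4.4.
∂L/∂ŷ = 8.0

∂L/∂ŷ = 2(ŷ - y) = 2(-0.4 - -4.4) = 2(4.0) = 8.0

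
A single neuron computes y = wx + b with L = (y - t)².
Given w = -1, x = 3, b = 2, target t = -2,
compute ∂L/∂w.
∂L/∂w = 6

y = wx + b = (-1)(3) + 2 = -1
∂L/∂y = 2(y - t) = 2(-1 - -2) = 2
∂y/∂w = x = 3
∂L/∂w = ∂L/∂y · ∂y/∂w = 2 × 3 = 6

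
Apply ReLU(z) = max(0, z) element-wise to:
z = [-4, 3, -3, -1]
h = [0, 3, 0, 0]

ReLU applied element-wise: max(0,-4)=0, max(0,3)=3, max(0,-3)=0, max(0,-1)=0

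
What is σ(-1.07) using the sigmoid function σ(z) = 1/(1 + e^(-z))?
0.2554

sigmoid(-1.07) = 1/(1 + e^(1.07)) = 1/(1 + 2.915) = 0.2554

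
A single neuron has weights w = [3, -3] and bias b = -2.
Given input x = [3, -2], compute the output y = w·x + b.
y = 13

y = (3)(3) + (-3)(-2) + -2 = 13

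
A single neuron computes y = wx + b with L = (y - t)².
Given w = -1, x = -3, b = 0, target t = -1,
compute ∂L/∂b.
∂L/∂b = 8

y = wx + b = (-1)(-3) + 0 = 3
∂L/∂y = 2(y - t) = 2(3 - -1) = 8
∂y/∂b = 1
∂L/∂b = ∂L/∂y · ∂y/∂b = 8 × 1 = 8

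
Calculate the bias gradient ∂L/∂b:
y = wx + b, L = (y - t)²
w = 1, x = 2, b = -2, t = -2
∂L/∂b = 4

y = wx + b = (1)(2) + -2 = 0
∂L/∂y = 2(y - t) = 2(0 - -2) = 4
∂y/∂b = 1
∂L/∂b = ∂L/∂y · ∂y/∂b = 4 × 1 = 4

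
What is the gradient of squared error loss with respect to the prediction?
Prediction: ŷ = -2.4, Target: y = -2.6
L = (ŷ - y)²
∂L/∂ŷ = 0.4

∂L/∂ŷ = 2(ŷ - y) = 2(-2.4 - -2.6) = 2(0.2) = 0.4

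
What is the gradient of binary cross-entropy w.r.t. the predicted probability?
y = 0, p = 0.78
∂L/∂p = 4.545

∂L/∂p = -y/p + (1-y)/(1-p) = 0 + 1/0.22 = 4.545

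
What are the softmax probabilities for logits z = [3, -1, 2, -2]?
p = [0.7179, 0.0131, 0.2641, 0.0048]

exp(z) = [20.09, 0.3679, 7.389, 0.1353]
Sum = 27.98
p = [0.7179, 0.0131, 0.2641, 0.0048]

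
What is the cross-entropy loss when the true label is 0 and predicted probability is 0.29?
L = 0.3425

L = -0·log(0.29) - 1·log(0.71) = -log(0.71) = 0.3425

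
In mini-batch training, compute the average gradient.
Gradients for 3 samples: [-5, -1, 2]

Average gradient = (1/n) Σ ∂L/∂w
Average gradient = -1.333

Average = (1/3)(-5 + -1 + 2) = -4/3 = -1.333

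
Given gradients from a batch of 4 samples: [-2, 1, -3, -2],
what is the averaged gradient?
Average gradient = -1.5

Average = (1/4)(-2 + 1 + -3 + -2) = -6/4 = -1.5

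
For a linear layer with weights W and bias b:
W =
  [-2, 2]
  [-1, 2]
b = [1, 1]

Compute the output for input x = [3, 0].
y = [-5, -2]

Wx = [-2×3 + 2×0, -1×3 + 2×0]
   = [-6, -3]
y = Wx + b = [-6 + 1, -3 + 1] = [-5, -2]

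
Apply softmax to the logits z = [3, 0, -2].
p = [0.9465, 0.0471, 0.0064]

exp(z) = [20.09, 1, 0.1353]
Sum = 21.22
p = [0.9465, 0.0471, 0.0064]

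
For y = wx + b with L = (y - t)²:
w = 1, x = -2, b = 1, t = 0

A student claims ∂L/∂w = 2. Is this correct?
Incorrect

y = (1)(-2) + 1 = -1
∂L/∂y = 2(y - t) = 2(-1 - 0) = -2
∂y/∂w = x = -2
∂L/∂w = -2 × -2 = 4

Claimed value: 2
Incorrect: The correct gradient is 4.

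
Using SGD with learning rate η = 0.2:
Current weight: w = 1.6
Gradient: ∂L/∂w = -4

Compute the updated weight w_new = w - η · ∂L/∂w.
w_new = 2.4

w_new = w - η·∂L/∂w = 1.6 - 0.2×(-4) = 1.6 - (-0.8) = 2.4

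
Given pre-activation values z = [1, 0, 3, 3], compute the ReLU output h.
h = [1, 0, 3, 3]

ReLU applied element-wise: max(0,1)=1, max(0,0)=0, max(0,3)=3, max(0,3)=3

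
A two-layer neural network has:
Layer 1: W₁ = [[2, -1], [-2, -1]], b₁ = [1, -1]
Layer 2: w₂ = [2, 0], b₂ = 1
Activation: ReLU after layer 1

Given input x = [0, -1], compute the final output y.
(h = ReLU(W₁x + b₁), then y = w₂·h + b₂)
y = 5

Layer 1 pre-activation: z₁ = [2, 0]
After ReLU: h = [2, 0]
Layer 2 output: y = 2×2 + 0×0 + 1 = 5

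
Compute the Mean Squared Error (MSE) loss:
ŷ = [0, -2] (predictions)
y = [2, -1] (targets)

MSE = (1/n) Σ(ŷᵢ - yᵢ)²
MSE = 2.5

MSE = (1/2)((0-2)² + (-2--1)²) = (1/2)(4 + 1) = 2.5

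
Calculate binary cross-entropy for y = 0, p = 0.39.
L = 0.4943

L = -0·log(0.39) - 1·log(0.61) = -log(0.61) = 0.4943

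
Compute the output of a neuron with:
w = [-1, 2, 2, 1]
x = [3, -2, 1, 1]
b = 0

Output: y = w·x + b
y = -4

y = (-1)(3) + (2)(-2) + (2)(1) + (1)(1) + 0 = -4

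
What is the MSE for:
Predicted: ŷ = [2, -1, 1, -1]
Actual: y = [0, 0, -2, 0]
MSE = 3.75

MSE = (1/4)((2-0)² + (-1-0)² + (1--2)² + (-1-0)²) = (1/4)(4 + 1 + 9 + 1) = 3.75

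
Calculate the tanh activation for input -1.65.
-0.9289

tanh(-1.65) = (e^(-1.65) - e^(1.65))/(e^(-1.65) + e^(1.65)) = -0.9289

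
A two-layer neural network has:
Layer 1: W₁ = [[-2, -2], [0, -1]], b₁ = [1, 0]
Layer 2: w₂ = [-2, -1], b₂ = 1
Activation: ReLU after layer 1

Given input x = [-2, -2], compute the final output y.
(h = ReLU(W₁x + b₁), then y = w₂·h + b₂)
y = -19

Layer 1 pre-activation: z₁ = [9, 2]
After ReLU: h = [9, 2]
Layer 2 output: y = -2×9 + -1×2 + 1 = -19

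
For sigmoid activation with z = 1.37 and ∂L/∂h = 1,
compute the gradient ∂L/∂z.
∂L/∂z = 0.1616

σ(1.37) = 0.7974
σ'(1.37) = σ(1.37)(1 - σ(1.37)) = 0.7974 × 0.2026 = 0.1616
∂L/∂z = ∂L/∂h · σ'(z) = 1 × 0.1616 = 0.1616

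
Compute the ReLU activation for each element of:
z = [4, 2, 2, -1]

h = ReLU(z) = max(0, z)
h = [4, 2, 2, 0]

ReLU applied element-wise: max(0,4)=4, max(0,2)=2, max(0,2)=2, max(0,-1)=0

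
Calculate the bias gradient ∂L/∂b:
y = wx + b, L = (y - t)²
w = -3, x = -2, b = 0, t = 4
∂L/∂b = 4

y = wx + b = (-3)(-2) + 0 = 6
∂L/∂y = 2(y - t) = 2(6 - 4) = 4
∂y/∂b = 1
∂L/∂b = ∂L/∂y · ∂y/∂b = 4 × 1 = 4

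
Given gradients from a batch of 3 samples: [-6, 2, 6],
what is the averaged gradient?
Average gradient = 0.6667

Average = (1/3)(-6 + 2 + 6) = 2/3 = 0.6667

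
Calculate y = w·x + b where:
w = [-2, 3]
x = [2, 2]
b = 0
y = 2

y = (-2)(2) + (3)(2) + 0 = 2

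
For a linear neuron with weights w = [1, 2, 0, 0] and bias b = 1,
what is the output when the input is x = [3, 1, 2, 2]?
y = 6

y = (1)(3) + (2)(1) + (0)(2) + (0)(2) + 1 = 6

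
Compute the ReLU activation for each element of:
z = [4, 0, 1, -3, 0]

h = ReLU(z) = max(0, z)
h = [4, 0, 1, 0, 0]

ReLU applied element-wise: max(0,4)=4, max(0,0)=0, max(0,1)=1, max(0,-3)=0, max(0,0)=0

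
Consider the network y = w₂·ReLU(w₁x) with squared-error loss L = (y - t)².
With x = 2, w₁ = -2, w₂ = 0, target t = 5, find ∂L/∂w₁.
∂L/∂w₁ = 0

Forward pass:
z = w₁x = -2×2 = -4
h = ReLU(-4) = 0
y = w₂h = 0×0 = 0

Backward pass:
∂L/∂y = 2(y - t) = 2(0 - 5) = -10
∂y/∂h = w₂ = 0
∂h/∂z = 0 (ReLU derivative)
∂z/∂w₁ = x = 2

∂L/∂w₁ = -10 × 0 × 0 × 2 = 0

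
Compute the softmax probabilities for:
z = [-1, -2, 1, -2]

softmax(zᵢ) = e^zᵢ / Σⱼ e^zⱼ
p = [0.1096, 0.0403, 0.8098, 0.0403]

exp(z) = [0.3679, 0.1353, 2.718, 0.1353]
Sum = 3.357
p = [0.1096, 0.0403, 0.8098, 0.0403]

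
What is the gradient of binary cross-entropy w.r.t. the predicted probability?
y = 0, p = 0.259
∂L/∂p = 1.35

∂L/∂p = -y/p + (1-y)/(1-p) = 0 + 1/0.741 = 1.35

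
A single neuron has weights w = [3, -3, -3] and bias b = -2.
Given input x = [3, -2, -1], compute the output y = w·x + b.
y = 16

y = (3)(3) + (-3)(-2) + (-3)(-1) + -2 = 16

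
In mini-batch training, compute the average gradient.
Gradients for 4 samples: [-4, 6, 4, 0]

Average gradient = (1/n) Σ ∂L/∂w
Average gradient = 1.5

Average = (1/4)(-4 + 6 + 4 + 0) = 6/4 = 1.5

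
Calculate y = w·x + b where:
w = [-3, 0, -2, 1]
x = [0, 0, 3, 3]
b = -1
y = -4

y = (-3)(0) + (0)(0) + (-2)(3) + (1)(3) + -1 = -4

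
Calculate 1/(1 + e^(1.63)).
0.1638

sigmoid(-1.63) = 1/(1 + e^(1.63)) = 1/(1 + 5.104) = 0.1638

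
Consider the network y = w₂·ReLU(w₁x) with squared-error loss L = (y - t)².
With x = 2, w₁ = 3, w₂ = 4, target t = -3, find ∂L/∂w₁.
∂L/∂w₁ = 432

Forward pass:
z = w₁x = 3×2 = 6
h = ReLU(6) = 6
y = w₂h = 4×6 = 24

Backward pass:
∂L/∂y = 2(y - t) = 2(24 - -3) = 54
∂y/∂h = w₂ = 4
∂h/∂z = 1 (ReLU derivative)
∂z/∂w₁ = x = 2

∂L/∂w₁ = 54 × 4 × 1 × 2 = 432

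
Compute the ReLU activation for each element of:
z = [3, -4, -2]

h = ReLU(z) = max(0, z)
h = [3, 0, 0]

ReLU applied element-wise: max(0,3)=3, max(0,-4)=0, max(0,-2)=0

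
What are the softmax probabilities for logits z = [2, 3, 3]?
p = [0.1554, 0.4223, 0.4223]

exp(z) = [7.389, 20.09, 20.09]
Sum = 47.56
p = [0.1554, 0.4223, 0.4223]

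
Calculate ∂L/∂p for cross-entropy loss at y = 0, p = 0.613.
∂L/∂p = 2.584

∂L/∂p = -y/p + (1-y)/(1-p) = 0 + 1/0.387 = 2.584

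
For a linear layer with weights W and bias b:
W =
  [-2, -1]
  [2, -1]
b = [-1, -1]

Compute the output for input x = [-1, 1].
y = [0, -4]

Wx = [-2×-1 + -1×1, 2×-1 + -1×1]
   = [1, -3]
y = Wx + b = [1 + -1, -3 + -1] = [0, -4]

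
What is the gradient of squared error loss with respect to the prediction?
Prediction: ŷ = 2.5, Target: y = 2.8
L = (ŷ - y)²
∂L/∂ŷ = -0.6

∂L/∂ŷ = 2(ŷ - y) = 2(2.5 - 2.8) = 2(-0.3) = -0.6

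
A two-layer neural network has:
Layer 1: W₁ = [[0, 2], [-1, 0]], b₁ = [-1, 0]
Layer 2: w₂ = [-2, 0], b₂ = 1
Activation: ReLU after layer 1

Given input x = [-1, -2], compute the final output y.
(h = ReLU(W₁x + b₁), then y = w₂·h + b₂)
y = 1

Layer 1 pre-activation: z₁ = [-5, 1]
After ReLU: h = [0, 1]
Layer 2 output: y = -2×0 + 0×1 + 1 = 1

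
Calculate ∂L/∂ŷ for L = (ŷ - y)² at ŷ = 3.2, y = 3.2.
∂L/∂ŷ = 0.0

∂L/∂ŷ = 2(ŷ - y) = 2(3.2 - 3.2) = 2(0.0) = 0.0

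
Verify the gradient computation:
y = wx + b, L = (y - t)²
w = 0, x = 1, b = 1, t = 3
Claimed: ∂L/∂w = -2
Incorrect

y = (0)(1) + 1 = 1
∂L/∂y = 2(y - t) = 2(1 - 3) = -4
∂y/∂w = x = 1
∂L/∂w = -4 × 1 = -4

Claimed value: -2
Incorrect: The correct gradient is -4.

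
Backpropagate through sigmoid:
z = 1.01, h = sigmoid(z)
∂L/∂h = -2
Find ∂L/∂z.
∂L/∂z = -0.3914

σ(1.01) = 0.733
σ'(1.01) = σ(1.01)(1 - σ(1.01)) = 0.733 × 0.267 = 0.1957
∂L/∂z = ∂L/∂h · σ'(z) = -2 × 0.1957 = -0.3914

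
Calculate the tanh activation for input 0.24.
0.2355

tanh(0.24) = (e^(0.24) - e^(-0.24))/(e^(0.24) + e^(-0.24)) = 0.2355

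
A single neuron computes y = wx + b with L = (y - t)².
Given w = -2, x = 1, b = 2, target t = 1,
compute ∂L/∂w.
∂L/∂w = -2

y = wx + b = (-2)(1) + 2 = 0
∂L/∂y = 2(y - t) = 2(0 - 1) = -2
∂y/∂w = x = 1
∂L/∂w = ∂L/∂y · ∂y/∂w = -2 × 1 = -2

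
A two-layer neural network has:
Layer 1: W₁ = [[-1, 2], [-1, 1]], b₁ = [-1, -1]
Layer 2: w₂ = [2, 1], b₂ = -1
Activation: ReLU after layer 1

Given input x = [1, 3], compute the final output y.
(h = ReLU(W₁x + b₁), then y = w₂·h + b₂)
y = 8

Layer 1 pre-activation: z₁ = [4, 1]
After ReLU: h = [4, 1]
Layer 2 output: y = 2×4 + 1×1 + -1 = 8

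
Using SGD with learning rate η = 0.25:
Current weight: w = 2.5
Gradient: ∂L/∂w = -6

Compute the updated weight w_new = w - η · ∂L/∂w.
w_new = 4

w_new = w - η·∂L/∂w = 2.5 - 0.25×(-6) = 2.5 - (-1.5) = 4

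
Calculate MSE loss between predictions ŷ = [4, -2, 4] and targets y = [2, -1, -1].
MSE = 10

MSE = (1/3)((4-2)² + (-2--1)² + (4--1)²) = (1/3)(4 + 1 + 25) = 10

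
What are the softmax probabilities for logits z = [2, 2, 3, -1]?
p = [0.2097, 0.2097, 0.5701, 0.0104]

exp(z) = [7.389, 7.389, 20.09, 0.3679]
Sum = 35.23
p = [0.2097, 0.2097, 0.5701, 0.0104]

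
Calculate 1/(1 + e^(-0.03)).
0.5075

sigmoid(0.03) = 1/(1 + e^(-0.03)) = 1/(1 + 0.9704) = 0.5075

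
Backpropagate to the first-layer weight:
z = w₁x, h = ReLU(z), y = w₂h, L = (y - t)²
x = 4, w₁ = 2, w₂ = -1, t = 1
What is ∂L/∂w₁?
∂L/∂w₁ = 72

Forward pass:
z = w₁x = 2×4 = 8
h = ReLU(8) = 8
y = w₂h = -1×8 = -8

Backward pass:
∂L/∂y = 2(y - t) = 2(-8 - 1) = -18
∂y/∂h = w₂ = -1
∂h/∂z = 1 (ReLU derivative)
∂z/∂w₁ = x = 4

∂L/∂w₁ = -18 × -1 × 1 × 4 = 72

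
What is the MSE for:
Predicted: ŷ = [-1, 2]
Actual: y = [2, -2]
MSE = 12.5

MSE = (1/2)((-1-2)² + (2--2)²) = (1/2)(9 + 16) = 12.5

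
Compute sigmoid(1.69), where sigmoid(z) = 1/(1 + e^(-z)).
0.8442

sigmoid(1.69) = 1/(1 + e^(-1.69)) = 1/(1 + 0.1845) = 0.8442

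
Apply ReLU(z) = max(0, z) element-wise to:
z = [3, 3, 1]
h = [3, 3, 1]

ReLU applied element-wise: max(0,3)=3, max(0,3)=3, max(0,1)=1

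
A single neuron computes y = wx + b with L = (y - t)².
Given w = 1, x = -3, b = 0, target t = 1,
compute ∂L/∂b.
∂L/∂b = -8

y = wx + b = (1)(-3) + 0 = -3
∂L/∂y = 2(y - t) = 2(-3 - 1) = -8
∂y/∂b = 1
∂L/∂b = ∂L/∂y · ∂y/∂b = -8 × 1 = -8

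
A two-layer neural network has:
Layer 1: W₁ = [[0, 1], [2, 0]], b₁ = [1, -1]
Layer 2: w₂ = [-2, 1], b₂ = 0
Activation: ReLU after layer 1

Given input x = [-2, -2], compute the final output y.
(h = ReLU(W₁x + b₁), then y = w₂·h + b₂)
y = 0

Layer 1 pre-activation: z₁ = [-1, -5]
After ReLU: h = [0, 0]
Layer 2 output: y = -2×0 + 1×0 + 0 = 0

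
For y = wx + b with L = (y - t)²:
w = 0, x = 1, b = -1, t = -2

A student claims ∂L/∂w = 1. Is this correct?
Incorrect

y = (0)(1) + -1 = -1
∂L/∂y = 2(y - t) = 2(-1 - -2) = 2
∂y/∂w = x = 1
∂L/∂w = 2 × 1 = 2

Claimed value: 1
Incorrect: The correct gradient is 2.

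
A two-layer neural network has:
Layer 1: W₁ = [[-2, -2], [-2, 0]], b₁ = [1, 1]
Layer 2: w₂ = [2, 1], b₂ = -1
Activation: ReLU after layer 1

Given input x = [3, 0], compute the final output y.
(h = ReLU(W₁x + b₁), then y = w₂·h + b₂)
y = -1

Layer 1 pre-activation: z₁ = [-5, -5]
After ReLU: h = [0, 0]
Layer 2 output: y = 2×0 + 1×0 + -1 = -1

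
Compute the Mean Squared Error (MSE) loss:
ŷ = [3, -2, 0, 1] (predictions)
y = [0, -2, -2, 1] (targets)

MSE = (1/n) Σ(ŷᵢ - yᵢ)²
MSE = 3.25

MSE = (1/4)((3-0)² + (-2--2)² + (0--2)² + (1-1)²) = (1/4)(9 + 0 + 4 + 0) = 3.25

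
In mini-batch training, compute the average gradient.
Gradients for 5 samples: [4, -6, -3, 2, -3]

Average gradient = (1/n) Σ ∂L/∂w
Average gradient = -1.2

Average = (1/5)(4 + -6 + -3 + 2 + -3) = -6/5 = -1.2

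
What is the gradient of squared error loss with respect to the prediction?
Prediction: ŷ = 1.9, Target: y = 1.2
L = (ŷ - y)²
∂L/∂ŷ = 1.4

∂L/∂ŷ = 2(ŷ - y) = 2(1.9 - 1.2) = 2(0.7) = 1.4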